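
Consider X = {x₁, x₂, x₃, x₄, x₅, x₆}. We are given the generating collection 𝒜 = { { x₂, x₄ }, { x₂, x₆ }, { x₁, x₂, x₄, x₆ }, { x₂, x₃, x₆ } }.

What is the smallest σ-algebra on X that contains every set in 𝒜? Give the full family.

Initial family (6 sets): { {}, { x₂, x₄ }, { x₂, x₆ }, { x₂, x₃, x₆ }, { x₁, x₂, x₄, x₆ }, X }.
Iteration 1: +7 →
  { x₃, x₅ }  = ᶜ of { x₁, x₂, x₄, x₆ }
  { x₁, x₄, x₅ }  = ᶜ of { x₂, x₃, x₆ }
  { x₂, x₄, x₆ }  = { x₂, x₆ } ∪ { x₂, x₄ }
  { x₁, x₃, x₄, x₅ }  = ᶜ of { x₂, x₆ }
  { x₁, x₃, x₅, x₆ }  = ᶜ of { x₂, x₄ }
  { x₂, x₃, x₄, x₆ }  = { x₂, x₃, x₆ } ∪ { x₂, x₄ }
  { x₁, x₂, x₃, x₄, x₆ }  = { x₁, x₂, x₄, x₆ } ∪ { x₂, x₃, x₆ }
  |family| = 13
Iteration 2 (11 new):
  { x₅ }  = ᶜ of { x₁, x₂, x₃, x₄, x₆ }
  { x₁, x₅ }  = ᶜ of { x₂, x₃, x₄, x₆ }
  { x₁, x₃, x₅ }  = ᶜ of { x₂, x₄, x₆ }
  { x₁, x₂, x₄, x₅ }  = { x₁, x₄, x₅ } ∪ { x₂, x₄ }
  { x₂, x₃, x₄, x₅ }  = { x₃, x₅ } ∪ { x₂, x₄ }
  { x₂, x₃, x₅, x₆ }  = { x₂, x₃, x₆ } ∪ { x₃, x₅ }
  { x₁, x₂, x₃, x₄, x₅ }  = { x₁, x₃, x₄, x₅ } ∪ { x₂, x₄ }
  { x₁, x₂, x₃, x₅, x₆ }  = { x₁, x₃, x₅, x₆ } ∪ { x₂, x₃, x₆ }
  { x₁, x₂, x₄, x₅, x₆ }  = { x₁, x₄, x₅ } ∪ { x₂, x₄, x₆ }
  { x₁, x₃, x₄, x₅, x₆ }  = { x₁, x₄, x₅ } ∪ { x₁, x₃, x₅, x₆ }
  { x₂, x₃, x₄, x₅, x₆ }  = { x₂, x₄, x₆ } ∪ { x₃, x₅ }
  |family| = 24
Iteration 3 (12 new):
  { x₁ }  = ᶜ of { x₂, x₃, x₄, x₅, x₆ }
  { x₂ }  = ᶜ of { x₁, x₃, x₄, x₅, x₆ }
  { x₃ }  = ᶜ of { x₁, x₂, x₄, x₅, x₆ }
  { x₄ }  = ᶜ of { x₁, x₂, x₃, x₅, x₆ }
  { x₆ }  = ᶜ of { x₁, x₂, x₃, x₄, x₅ }
  { x₁, x₄ }  = ᶜ of { x₂, x₃, x₅, x₆ }
  { x₁, x₆ }  = ᶜ of { x₂, x₃, x₄, x₅ }
  { x₃, x₆ }  = ᶜ of { x₁, x₂, x₄, x₅ }
  { x₂, x₄, x₅ }  = { x₂, x₄ } ∪ { x₅ }
  { x₂, x₅, x₆ }  = { x₂, x₆ } ∪ { x₅ }
  { x₁, x₂, x₅, x₆ }  = { x₁, x₅ } ∪ { x₂, x₆ }
  { x₂, x₄, x₅, x₆ }  = { x₂, x₄, x₆ } ∪ { x₅ }
  |family| = 36
Iteration 4 (24 new):
  { x₁, x₂ }  = { x₁ } ∪ { x₂ }
  { x₁, x₃ }  = ᶜ of { x₂, x₄, x₅, x₆ }
  { x₂, x₃ }  = { x₂ } ∪ { x₃ }
  { x₂, x₅ }  = { x₂ } ∪ { x₅ }
  { x₃, x₄ }  = ᶜ of { x₁, x₂, x₅, x₆ }
  { x₄, x₅ }  = { x₅ } ∪ { x₄ }
  { x₄, x₆ }  = { x₆ } ∪ { x₄ }
  { x₅, x₆ }  = { x₆ } ∪ { x₅ }
  { x₁, x₂, x₄ }  = { x₁ } ∪ { x₂, x₄ }
  { x₁, x₂, x₅ }  = { x₂ } ∪ { x₁, x₅ }
  { x₁, x₂, x₆ }  = { x₁ } ∪ { x₂, x₆ }
  { x₁, x₃, x₄ }  = ᶜ of { x₂, x₅, x₆ }
  { x₁, x₃, x₆ }  = ᶜ of { x₂, x₄, x₅ }
  { x₁, x₄, x₆ }  = { x₁, x₆ } ∪ { x₁, x₄ }
  { x₁, x₅, x₆ }  = { x₁, x₆ } ∪ { x₅ }
  { x₂, x₃, x₄ }  = { x₃ } ∪ { x₂, x₄ }
  { x₂, x₃, x₅ }  = { x₂ } ∪ { x₃, x₅ }
  { x₃, x₄, x₅ }  = { x₃, x₅ } ∪ { x₄ }
  { x₃, x₄, x₆ }  = { x₃, x₆ } ∪ { x₄ }
  { x₃, x₅, x₆ }  = { x₆ } ∪ { x₃, x₅ }
  { x₁, x₂, x₃, x₅ }  = { x₁, x₃, x₅ } ∪ { x₂ }
  { x₁, x₂, x₃, x₆ }  = { x₁ } ∪ { x₂, x₃, x₆ }
  { x₁, x₃, x₄, x₆ }  = { x₁, x₄ } ∪ { x₃, x₆ }
  { x₁, x₄, x₅, x₆ }  = { x₁, x₄, x₅ } ∪ { x₁, x₆ }
  |family| = 60
Iteration 5. New:
  { x₁, x₂, x₃ }  = { x₂ } ∪ { x₁, x₃ }
  { x₄, x₅, x₆ }  = { x₅, x₆ } ∪ { x₄, x₅ }
  { x₁, x₂, x₃, x₄ }  = ᶜ of { x₅, x₆ }
  { x₃, x₄, x₅, x₆ }  = ᶜ of { x₁, x₂ }
  |family| = 64
Iteration 6: stable.

|σ(𝒜)| = 64.  σ(𝒜) = { {}, { x₁ }, { x₂ }, { x₃ }, { x₄ }, { x₅ }, { x₆ }, { x₁, x₂ }, { x₁, x₃ }, { x₁, x₄ }, { x₁, x₅ }, { x₁, x₆ }, { x₂, x₃ }, { x₂, x₄ }, { x₂, x₅ }, { x₂, x₆ }, { x₃, x₄ }, { x₃, x₅ }, { x₃, x₆ }, { x₄, x₅ }, { x₄, x₆ }, { x₅, x₆ }, { x₁, x₂, x₃ }, { x₁, x₂, x₄ }, { x₁, x₂, x₅ }, { x₁, x₂, x₆ }, { x₁, x₃, x₄ }, { x₁, x₃, x₅ }, { x₁, x₃, x₆ }, { x₁, x₄, x₅ }, { x₁, x₄, x₆ }, { x₁, x₅, x₆ }, { x₂, x₃, x₄ }, { x₂, x₃, x₅ }, { x₂, x₃, x₆ }, { x₂, x₄, x₅ }, { x₂, x₄, x₆ }, { x₂, x₅, x₆ }, { x₃, x₄, x₅ }, { x₃, x₄, x₆ }, { x₃, x₅, x₆ }, { x₄, x₅, x₆ }, { x₁, x₂, x₃, x₄ }, { x₁, x₂, x₃, x₅ }, { x₁, x₂, x₃, x₆ }, { x₁, x₂, x₄, x₅ }, { x₁, x₂, x₄, x₆ }, { x₁, x₂, x₅, x₆ }, { x₁, x₃, x₄, x₅ }, { x₁, x₃, x₄, x₆ }, { x₁, x₃, x₅, x₆ }, { x₁, x₄, x₅, x₆ }, { x₂, x₃, x₄, x₅ }, { x₂, x₃, x₄, x₆ }, { x₂, x₃, x₅, x₆ }, { x₂, x₄, x₅, x₆ }, { x₃, x₄, x₅, x₆ }, { x₁, x₂, x₃, x₄, x₅ }, { x₁, x₂, x₃, x₄, x₆ }, { x₁, x₂, x₃, x₅, x₆ }, { x₁, x₂, x₄, x₅, x₆ }, { x₁, x₃, x₄, x₅, x₆ }, { x₂, x₃, x₄, x₅, x₆ }, X }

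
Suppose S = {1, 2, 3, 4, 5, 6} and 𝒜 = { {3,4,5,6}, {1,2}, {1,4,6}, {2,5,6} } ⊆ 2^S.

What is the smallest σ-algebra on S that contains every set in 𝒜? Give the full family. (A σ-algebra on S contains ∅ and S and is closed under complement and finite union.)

Initial family (6 sets): { {}, {1,2}, {1,4,6}, {2,5,6}, {3,4,5,6}, S }.
Round 1: +7 →
  {1,3,4}  = ᶜ of {2,5,6}
  {2,3,5}  = ᶜ of {1,4,6}
  {1,2,4,6}  = {1,2} ∪ {1,4,6}
  {1,2,5,6}  = {1,2} ∪ {2,5,6}
  {1,2,4,5,6}  = {2,5,6} ∪ {1,4,6}
  {1,3,4,5,6}  = {3,4,5,6} ∪ {1,4,6}
  {2,3,4,5,6}  = {3,4,5,6} ∪ {2,5,6}
  |family| = 13
Round 2 adds 12:
  {1}  = ᶜ of {2,3,4,5,6}
  {2}  = ᶜ of {1,3,4,5,6}
  {3}  = ᶜ of {1,2,4,5,6}
  {3,4}  = ᶜ of {1,2,5,6}
  {3,5}  = ᶜ of {1,2,4,6}
  {1,2,3,4}  = {1,2} ∪ {1,3,4}
  {1,2,3,5}  = {1,2} ∪ {2,3,5}
  {1,3,4,6}  = {1,4,6} ∪ {1,3,4}
  {2,3,5,6}  = {2,5,6} ∪ {2,3,5}
  {1,2,3,4,5}  = {1,3,4} ∪ {2,3,5}
  {1,2,3,4,6}  = {1,2,4,6} ∪ {1,3,4}
  {1,2,3,5,6}  = {2,3,5} ∪ {1,2,5,6}
  |family| = 25
Round 3: 15 new —
  {4}  = ᶜ of {1,2,3,5,6}
  {5}  = ᶜ of {1,2,3,4,6}
  {6}  = ᶜ of {1,2,3,4,5}
  {1,3}  = {3} ∪ {1}
  {1,4}  = ᶜ of {2,3,5,6}
  {2,3}  = {2} ∪ {3}
  {2,5}  = ᶜ of {1,3,4,6}
  {4,6}  = ᶜ of {1,2,3,5}
  {5,6}  = ᶜ of {1,2,3,4}
  {1,2,3}  = {1,2} ∪ {3}
  {1,3,5}  = {3,5} ∪ {1}
  {2,3,4}  = {3,4} ∪ {2}
  {3,4,5}  = {3,4} ∪ {3,5}
  {1,3,4,5}  = {1,3,4} ∪ {3,5}
  {2,3,4,5}  = {3,4} ∪ {2,3,5}
  |family| = 40
Round 4 adds 24:
  {1,5}  = {1} ∪ {5}
  {1,6}  = ᶜ of {2,3,4,5}
  {2,4}  = {2} ∪ {4}
  {2,6}  = ᶜ of {1,3,4,5}
  {3,6}  = {3} ∪ {6}
  {4,5}  = {4} ∪ {5}
  {1,2,4}  = {2} ∪ {1,4}
  {1,2,5}  = {1,2} ∪ {2,5}
  {1,2,6}  = ᶜ of {3,4,5}
  {1,3,6}  = {1,3} ∪ {6}
  {1,4,5}  = {1,4} ∪ {5}
  {1,5,6}  = ᶜ of {2,3,4}
  {2,3,6}  = {2,3} ∪ {6}
  {2,4,5}  = {4} ∪ {2,5}
  {2,4,6}  = ᶜ of {1,3,5}
  {3,4,6}  = {3,4} ∪ {4,6}
  {3,5,6}  = {3,5} ∪ {5,6}
  {4,5,6}  = ᶜ of {1,2,3}
  {1,2,3,6}  = {1,2,3} ∪ {6}
  {1,2,4,5}  = {2,5} ∪ {1,4}
  {1,3,5,6}  = {1,3,5} ∪ {5,6}
  {1,4,5,6}  = ᶜ of {2,3}
  {2,3,4,6}  = {2,3} ∪ {4,6}
  {2,4,5,6}  = ᶜ of {1,3}
  |family| = 64
Round 5: no new sets; the family is a σ-algebra.

Hence σ(𝒜) has 64 members: { {}, {1}, {2}, {3}, {4}, {5}, {6}, {1,2}, {1,3}, {1,4}, {1,5}, {1,6}, {2,3}, {2,4}, {2,5}, {2,6}, {3,4}, {3,5}, {3,6}, {4,5}, {4,6}, {5,6}, {1,2,3}, {1,2,4}, {1,2,5}, {1,2,6}, {1,3,4}, {1,3,5}, {1,3,6}, {1,4,5}, {1,4,6}, {1,5,6}, {2,3,4}, {2,3,5}, {2,3,6}, {2,4,5}, {2,4,6}, {2,5,6}, {3,4,5}, {3,4,6}, {3,5,6}, {4,5,6}, {1,2,3,4}, {1,2,3,5}, {1,2,3,6}, {1,2,4,5}, {1,2,4,6}, {1,2,5,6}, {1,3,4,5}, {1,3,4,6}, {1,3,5,6}, {1,4,5,6}, {2,3,4,5}, {2,3,4,6}, {2,3,5,6}, {2,4,5,6}, {3,4,5,6}, {1,2,3,4,5}, {1,2,3,4,6}, {1,2,3,5,6}, {1,2,4,5,6}, {1,3,4,5,6}, {2,3,4,5,6}, S }.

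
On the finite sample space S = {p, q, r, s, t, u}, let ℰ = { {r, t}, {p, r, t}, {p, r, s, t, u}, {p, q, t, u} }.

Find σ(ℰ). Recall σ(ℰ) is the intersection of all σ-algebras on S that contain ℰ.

Initial family (6 sets): { {}, {r, t}, {p, r, t}, {p, q, t, u}, {p, r, s, t, u}, S }.
Pass 1 (5 new):
  {q}  = {p, r, s, t, u}ᶜ
  {r, s}  = {p, q, t, u}ᶜ
  {q, s, u}  = {p, r, t}ᶜ
  {p, q, s, u}  = {r, t}ᶜ
  {p, q, r, t, u}  = {r, t} ∪ {p, q, t, u}
  (now 11)
Pass 2: +10 →
  {s}  = {p, q, r, t, u}ᶜ
  {q, r, s}  = {r, s} ∪ {q}
  {q, r, t}  = {q} ∪ {r, t}
  {r, s, t}  = {r, s} ∪ {r, t}
  {p, q, r, t}  = {p, r, t} ∪ {q}
  {p, r, s, t}  = {r, s} ∪ {p, r, t}
  {q, r, s, u}  = {q, s, u} ∪ {r, s}
  {p, q, r, s, u}  = {r, s} ∪ {p, q, s, u}
  {p, q, s, t, u}  = {q, s, u} ∪ {p, q, t, u}
  {q, r, s, t, u}  = {q, s, u} ∪ {r, t}
  (now 21)
Pass 3 adds 12:
  {p}  = {q, r, s, t, u}ᶜ
  {r}  = {p, q, s, t, u}ᶜ
  {t}  = {p, q, r, s, u}ᶜ
  {p, t}  = {q, r, s, u}ᶜ
  {q, s}  = {q} ∪ {s}
  {q, u}  = {p, r, s, t}ᶜ
  {s, u}  = {p, q, r, t}ᶜ
  {p, q, u}  = {r, s, t}ᶜ
  {p, s, u}  = {q, r, t}ᶜ
  {p, t, u}  = {q, r, s}ᶜ
  {q, r, s, t}  = {r, s, t} ∪ {q}
  {p, q, r, s, t}  = {r, s, t} ∪ {p, q, r, t}
  (now 33)
Pass 4 (26 new):
  {u}  = {p, q, r, s, t}ᶜ
  {p, q}  = {p} ∪ {q}
  {p, r}  = {p} ∪ {r}
  {p, s}  = {p} ∪ {s}
  {p, u}  = {q, r, s, t}ᶜ
  {q, r}  = {q} ∪ {r}
  {q, t}  = {q} ∪ {t}
  {s, t}  = {t} ∪ {s}
  {p, q, s}  = {p} ∪ {q, s}
  {p, q, t}  = {q} ∪ {p, t}
  {p, r, s}  = {r, s} ∪ {p}
  {p, s, t}  = {p, t} ∪ {s}
  {q, r, u}  = {q, u} ∪ {r}
  {q, s, t}  = {t} ∪ {q, s}
  {q, t, u}  = {q, u} ∪ {t}
  {r, s, u}  = {r, s} ∪ {s, u}
  {s, t, u}  = {t} ∪ {s, u}
  {p, q, r, s}  = {p} ∪ {q, r, s}
  {p, q, r, u}  = {r} ∪ {p, q, u}
  {p, q, s, t}  = {p, t} ∪ {q, s}
  {p, r, s, u}  = {r, s} ∪ {p, s, u}
  {p, r, t, u}  = {q, s}ᶜ
  {p, s, t, u}  = {p, s, u} ∪ {t}
  {q, r, t, u}  = {q, u} ∪ {q, r, t}
  {q, s, t, u}  = {q, s, u} ∪ {t}
  {r, s, t, u}  = {r, s, t} ∪ {s, u}
  (now 59)
Pass 5: +5 →
  {r, u}  = {p, q, s, t}ᶜ
  {t, u}  = {p, q, r, s}ᶜ
  {p, q, r}  = {s, t, u}ᶜ
  {p, r, u}  = {q, s, t}ᶜ
  {r, t, u}  = {p, q, s}ᶜ
  (now 64)
Pass 6: stable.

Therefore σ(ℰ) = { {}, {p}, {q}, {r}, {s}, {t}, {u}, {p, q}, {p, r}, {p, s}, {p, t}, {p, u}, {q, r}, {q, s}, {q, t}, {q, u}, {r, s}, {r, t}, {r, u}, {s, t}, {s, u}, {t, u}, {p, q, r}, {p, q, s}, {p, q, t}, {p, q, u}, {p, r, s}, {p, r, t}, {p, r, u}, {p, s, t}, {p, s, u}, {p, t, u}, {q, r, s}, {q, r, t}, {q, r, u}, {q, s, t}, {q, s, u}, {q, t, u}, {r, s, t}, {r, s, u}, {r, t, u}, {s, t, u}, {p, q, r, s}, {p, q, r, t}, {p, q, r, u}, {p, q, s, t}, {p, q, s, u}, {p, q, t, u}, {p, r, s, t}, {p, r, s, u}, {p, r, t, u}, {p, s, t, u}, {q, r, s, t}, {q, r, s, u}, {q, r, t, u}, {q, s, t, u}, {r, s, t, u}, {p, q, r, s, t}, {p, q, r, s, u}, {p, q, r, t, u}, {p, q, s, t, u}, {p, r, s, t, u}, {q, r, s, t, u}, S } (|σ(ℰ)| = 64).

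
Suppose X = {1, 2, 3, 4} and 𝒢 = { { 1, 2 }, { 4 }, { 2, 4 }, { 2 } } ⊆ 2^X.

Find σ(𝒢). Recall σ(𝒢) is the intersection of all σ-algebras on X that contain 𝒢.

Take S₀ = 𝒢 ∪ {∅, X} = { ∅, { 2 }, { 4 }, { 1, 2 }, { 2, 4 }, X }.
Step 1 (5 new):
  { 1, 3 }  = ᶜ of { 2, 4 }
  { 3, 4 }  = ᶜ of { 1, 2 }
  { 1, 2, 3 }  = ᶜ of { 4 }
  { 1, 2, 4 }  = { 1, 2 } ∪ { 4 }
  { 1, 3, 4 }  = ᶜ of { 2 }
  [11 total]
Step 2: +2 →
  { 3 }  = ᶜ of { 1, 2, 4 }
  { 2, 3, 4 }  = { 3, 4 } ∪ { 2 }
  [13 total]
Step 3 (2 new):
  { 1 }  = ᶜ of { 2, 3, 4 }
  { 2, 3 }  = { 3 } ∪ { 2 }
  [15 total]
Step 4. New:
  { 1, 4 }  = ᶜ of { 2, 3 }
  [16 total]
Step 5 adds nothing — fixpoint reached.

σ(𝒢) = { ∅, { 1 }, { 2 }, { 3 }, { 4 }, { 1, 2 }, { 1, 3 }, { 1, 4 }, { 2, 3 }, { 2, 4 }, { 3, 4 }, { 1, 2, 3 }, { 1, 2, 4 }, { 1, 3, 4 }, { 2, 3, 4 }, X }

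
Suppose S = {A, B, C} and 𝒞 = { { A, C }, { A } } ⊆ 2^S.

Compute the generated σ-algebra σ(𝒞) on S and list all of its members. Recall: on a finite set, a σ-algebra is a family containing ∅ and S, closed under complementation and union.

Begin from { ∅, { A }, { A, C }, S } (that is, 𝒞 plus ∅ and S).
Round 1 (2 new):
  { B }  = complement { A, C }
  { B, C }  = complement { A }
  [6 total]
Round 2. New:
  { A, B }  = { B } ∪ { A }
  [7 total]
Round 3 adds 1:
  { C }  = complement { A, B }
  [8 total]
Round 4: no new sets; the family is a σ-algebra.

σ(𝒞) = { ∅, { A }, { B }, { C }, { A, B }, { A, C }, { B, C }, S }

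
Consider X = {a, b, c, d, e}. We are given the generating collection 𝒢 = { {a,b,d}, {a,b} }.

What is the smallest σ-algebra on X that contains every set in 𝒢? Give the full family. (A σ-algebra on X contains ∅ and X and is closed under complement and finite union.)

σ(𝒢) (8 sets): { ∅, {d}, {a,b}, {c,e}, {a,b,d}, {c,d,e}, {a,b,c,e}, X }

Working:
Take S₀ = 𝒢 ∪ {∅, X} = { ∅, {a,b}, {a,b,d}, X }.
Pass 1. New:
  {c,e}  = X∖{a,b,d}
  {c,d,e}  = X∖{a,b}
Pass 2. New:
  {a,b,c,e}  = {a,b} ∪ {c,e}
Pass 3: 1 new —
  {d}  = X∖{a,b,c,e}
Pass 4: already closed under ᶜ and ∪.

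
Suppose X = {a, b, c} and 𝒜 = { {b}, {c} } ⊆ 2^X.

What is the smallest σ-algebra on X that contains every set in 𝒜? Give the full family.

Answer: σ(𝒜) = { ∅, {a}, {b}, {c}, {a, b}, {a, c}, {b, c}, X }

Derivation:
Begin from { ∅, {b}, {c}, X } (that is, 𝒜 plus ∅ and X).
Pass 1: +3 →
  {a, b}  = {c}ᶜ
  {a, c}  = {b}ᶜ
  {b, c}  = {c} ∪ {b}
  (now 7)
Pass 2 (1 new):
  {a}  = {b, c}ᶜ
  (now 8)
After Pass 3 the family is unchanged; done.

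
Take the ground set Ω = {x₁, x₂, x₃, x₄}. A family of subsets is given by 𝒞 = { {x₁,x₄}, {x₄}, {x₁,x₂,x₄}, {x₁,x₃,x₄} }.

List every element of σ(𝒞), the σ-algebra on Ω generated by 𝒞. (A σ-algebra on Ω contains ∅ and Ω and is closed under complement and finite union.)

Seed the family with 𝒞 together with ∅ and Ω: { {}, {x₄}, {x₁,x₄}, {x₁,x₂,x₄}, {x₁,x₃,x₄}, Ω }.
Pass 1: +4 →
  {x₂}  = ᶜ of {x₁,x₃,x₄}
  {x₃}  = ᶜ of {x₁,x₂,x₄}
  {x₂,x₃}  = ᶜ of {x₁,x₄}
  {x₁,x₂,x₃}  = ᶜ of {x₄}
  |family| = 10
Pass 2: +3 →
  {x₂,x₄}  = {x₂} ∪ {x₄}
  {x₃,x₄}  = {x₃} ∪ {x₄}
  {x₂,x₃,x₄}  = {x₂,x₃} ∪ {x₄}
  |family| = 13
Pass 3: 3 new —
  {x₁}  = ᶜ of {x₂,x₃,x₄}
  {x₁,x₂}  = ᶜ of {x₃,x₄}
  {x₁,x₃}  = ᶜ of {x₂,x₄}
  |family| = 16
After Pass 4 the family is unchanged; done.

Hence σ(𝒞) has 16 members: { {}, {x₁}, {x₂}, {x₃}, {x₄}, {x₁,x₂}, {x₁,x₃}, {x₁,x₄}, {x₂,x₃}, {x₂,x₄}, {x₃,x₄}, {x₁,x₂,x₃}, {x₁,x₂,x₄}, {x₁,x₃,x₄}, {x₂,x₃,x₄}, Ω }.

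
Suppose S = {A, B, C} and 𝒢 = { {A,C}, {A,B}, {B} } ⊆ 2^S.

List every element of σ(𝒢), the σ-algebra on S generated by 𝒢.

Begin from { {}, {B}, {A,B}, {A,C}, S } (that is, 𝒢 plus ∅ and S).
Round 1: +1 →
  {C}  = {A,B}ᶜ
  |family| = 6
Round 2 (1 new):
  {B,C}  = {C} ∪ {B}
  |family| = 7
Round 3 adds 1:
  {A}  = {B,C}ᶜ
  |family| = 8
Round 4: stable.

|σ(𝒢)| = 8.  σ(𝒢) = { {}, {A}, {B}, {C}, {A,B}, {A,C}, {B,C}, S }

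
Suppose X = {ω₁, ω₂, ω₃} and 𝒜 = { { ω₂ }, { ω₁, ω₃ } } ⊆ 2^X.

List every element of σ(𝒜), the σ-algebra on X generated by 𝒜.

Initial family (4 sets): { {  }, { ω₂ }, { ω₁, ω₃ }, X }.
Step 1: closed — nothing new.

Hence σ(𝒜) has 4 members: { {  }, { ω₂ }, { ω₁, ω₃ }, X }.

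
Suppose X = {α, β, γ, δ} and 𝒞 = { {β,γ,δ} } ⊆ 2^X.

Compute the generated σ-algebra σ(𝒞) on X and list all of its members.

σ(𝒞) (4 sets): { {}, {α}, {β,γ,δ}, X }

Derivation:
Seed the family with 𝒞 together with ∅ and X: { {}, {β,γ,δ}, X }.
Round 1. New:
  {α}  = X∖{β,γ,δ}
  — 4 sets.
After Round 2 the family is unchanged; done.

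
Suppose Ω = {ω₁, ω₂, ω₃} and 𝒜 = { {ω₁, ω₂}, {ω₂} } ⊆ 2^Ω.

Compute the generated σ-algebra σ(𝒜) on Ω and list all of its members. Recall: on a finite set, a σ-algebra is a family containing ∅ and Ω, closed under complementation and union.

Seed the family with 𝒜 together with ∅ and Ω: { ∅, {ω₂}, {ω₁, ω₂}, Ω }.
Pass 1 adds 2:
  {ω₃}  = {ω₁, ω₂}ᶜ
  {ω₁, ω₃}  = {ω₂}ᶜ
  |family| = 6
Pass 2: 1 new —
  {ω₂, ω₃}  = {ω₃} ∪ {ω₂}
  |family| = 7
Pass 3. New:
  {ω₁}  = {ω₂, ω₃}ᶜ
  |family| = 8
Pass 4: no new sets; the family is a σ-algebra.

Therefore σ(𝒜) = { ∅, {ω₁}, {ω₂}, {ω₃}, {ω₁, ω₂}, {ω₁, ω₃}, {ω₂, ω₃}, Ω } (|σ(𝒜)| = 8).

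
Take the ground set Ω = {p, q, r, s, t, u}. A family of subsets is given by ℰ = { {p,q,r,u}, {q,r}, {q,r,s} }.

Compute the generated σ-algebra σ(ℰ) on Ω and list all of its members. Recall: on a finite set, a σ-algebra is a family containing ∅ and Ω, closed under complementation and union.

Take S₀ = ℰ ∪ {∅, Ω} = { {}, {q,r}, {q,r,s}, {p,q,r,u}, Ω }.
Pass 1 (4 new):
  {s,t}  = ᶜ of {p,q,r,u}
  {p,t,u}  = ᶜ of {q,r,s}
  {p,s,t,u}  = ᶜ of {q,r}
  {p,q,r,s,u}  = {q,r,s} ∪ {p,q,r,u}
  — 9 sets.
Pass 2: 3 new —
  {t}  = ᶜ of {p,q,r,s,u}
  {q,r,s,t}  = {q,r,s} ∪ {s,t}
  {p,q,r,t,u}  = {p,q,r,u} ∪ {p,t,u}
  — 12 sets.
Pass 3: +3 →
  {s}  = ᶜ of {p,q,r,t,u}
  {p,u}  = ᶜ of {q,r,s,t}
  {q,r,t}  = {q,r} ∪ {t}
  — 15 sets.
Pass 4. New:
  {p,s,u}  = ᶜ of {q,r,t}
  — 16 sets.
After Pass 5 the family is unchanged; done.

Therefore σ(ℰ) = { {}, {s}, {t}, {p,u}, {q,r}, {s,t}, {p,s,u}, {p,t,u}, {q,r,s}, {q,r,t}, {p,q,r,u}, {p,s,t,u}, {q,r,s,t}, {p,q,r,s,u}, {p,q,r,t,u}, Ω } (|σ(ℰ)| = 16).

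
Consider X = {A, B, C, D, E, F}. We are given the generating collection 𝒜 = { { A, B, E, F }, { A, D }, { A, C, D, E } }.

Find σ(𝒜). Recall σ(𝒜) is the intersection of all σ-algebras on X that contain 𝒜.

σ(𝒜) (32 sets): { ∅, { A }, { C }, { D }, { E }, { A, C }, { A, D }, { A, E }, { B, F }, { C, D }, { C, E }, { D, E }, { A, B, F }, { A, C, D }, { A, C, E }, { A, D, E }, { B, C, F }, { B, D, F }, { B, E, F }, { C, D, E }, { A, B, C, F }, { A, B, D, F }, { A, B, E, F }, { A, C, D, E }, { B, C, D, F }, { B, C, E, F }, { B, D, E, F }, { A, B, C, D, F }, { A, B, C, E, F }, { A, B, D, E, F }, { B, C, D, E, F }, X }

Derivation:
Begin from { ∅, { A, D }, { A, B, E, F }, { A, C, D, E }, X } (that is, 𝒜 plus ∅ and X).
Iteration 1 (4 new):
  { B, F }  = ᶜ of { A, C, D, E }
  { C, D }  = ᶜ of { A, B, E, F }
  { B, C, E, F }  = ᶜ of { A, D }
  { A, B, D, E, F }  = { A, D } ∪ { A, B, E, F }
  |family| = 9
Iteration 2: 6 new —
  { C }  = ᶜ of { A, B, D, E, F }
  { A, C, D }  = { C, D } ∪ { A, D }
  { A, B, D, F }  = { B, F } ∪ { A, D }
  { B, C, D, F }  = { C, D } ∪ { B, F }
  { A, B, C, E, F }  = { B, C, E, F } ∪ { A, B, E, F }
  { B, C, D, E, F }  = { C, D } ∪ { B, C, E, F }
  |family| = 15
Iteration 3. New:
  { A }  = ᶜ of { B, C, D, E, F }
  { D }  = ᶜ of { A, B, C, E, F }
  { A, E }  = ᶜ of { B, C, D, F }
  { C, E }  = ᶜ of { A, B, D, F }
  { B, C, F }  = { C } ∪ { B, F }
  { B, E, F }  = ᶜ of { A, C, D }
  { A, B, C, D, F }  = { C } ∪ { A, B, D, F }
  |family| = 22
Iteration 4. New:
  { E }  = ᶜ of { A, B, C, D, F }
  { A, C }  = { C } ∪ { A }
  { A, B, F }  = { B, F } ∪ { A }
  { A, C, E }  = { A, E } ∪ { C, E }
  { A, D, E }  = ᶜ of { B, C, F }
  { B, D, F }  = { B, F } ∪ { D }
  { C, D, E }  = { C, D } ∪ { C, E }
  { A, B, C, F }  = { B, C, F } ∪ { A }
  { B, D, E, F }  = { B, E, F } ∪ { D }
  |family| = 31
Iteration 5 adds 1:
  { D, E }  = ᶜ of { A, B, C, F }
  |family| = 32
Iteration 6: closed — nothing new.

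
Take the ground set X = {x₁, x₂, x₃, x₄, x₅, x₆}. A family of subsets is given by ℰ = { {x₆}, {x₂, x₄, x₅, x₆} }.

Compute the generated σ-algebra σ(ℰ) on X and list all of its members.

Take S₀ = ℰ ∪ {∅, X} = { {}, {x₆}, {x₂, x₄, x₅, x₆}, X }.
Round 1: 2 new —
  {x₁, x₃}  = {x₂, x₄, x₅, x₆}ᶜ
  {x₁, x₂, x₃, x₄, x₅}  = {x₆}ᶜ
  (now 6)
Round 2 (1 new):
  {x₁, x₃, x₆}  = {x₁, x₃} ∪ {x₆}
  (now 7)
Round 3 (1 new):
  {x₂, x₄, x₅}  = {x₁, x₃, x₆}ᶜ
  (now 8)
After Round 4 the family is unchanged; done.

Therefore σ(ℰ) = { {}, {x₆}, {x₁, x₃}, {x₁, x₃, x₆}, {x₂, x₄, x₅}, {x₂, x₄, x₅, x₆}, {x₁, x₂, x₃, x₄, x₅}, X } (|σ(ℰ)| = 8).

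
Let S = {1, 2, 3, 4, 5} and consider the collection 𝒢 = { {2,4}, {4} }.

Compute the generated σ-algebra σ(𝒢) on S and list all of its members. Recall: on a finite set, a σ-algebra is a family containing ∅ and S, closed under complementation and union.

Take S₀ = 𝒢 ∪ {∅, S} = { {}, {4}, {2,4}, S }.
Pass 1: +2 →
  {1,3,5}  = ᶜ of {2,4}
  {1,2,3,5}  = ᶜ of {4}
  |family| = 6
Pass 2 (1 new):
  {1,3,4,5}  = {4} ∪ {1,3,5}
  |family| = 7
Pass 3 adds 1:
  {2}  = ᶜ of {1,3,4,5}
  |family| = 8
Pass 4: no new sets; the family is a σ-algebra.

|σ(𝒢)| = 8.  σ(𝒢) = { {}, {2}, {4}, {2,4}, {1,3,5}, {1,2,3,5}, {1,3,4,5}, S }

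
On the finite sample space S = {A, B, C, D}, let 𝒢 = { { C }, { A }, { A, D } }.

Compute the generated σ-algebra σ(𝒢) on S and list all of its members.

σ(𝒢) (16 sets): { {  }, { A }, { B }, { C }, { D }, { A, B }, { A, C }, { A, D }, { B, C }, { B, D }, { C, D }, { A, B, C }, { A, B, D }, { A, C, D }, { B, C, D }, S }

Working:
Initial family (5 sets): { {  }, { A }, { C }, { A, D }, S }.
Pass 1: +5 →
  { A, C }  = { C } ∪ { A }
  { B, C }  = complement { A, D }
  { A, B, D }  = complement { C }
  { A, C, D }  = { C } ∪ { A, D }
  { B, C, D }  = complement { A }
  |family| = 10
Pass 2 adds 3:
  { B }  = complement { A, C, D }
  { B, D }  = complement { A, C }
  { A, B, C }  = { B, C } ∪ { A, C }
  |family| = 13
Pass 3. New:
  { D }  = complement { A, B, C }
  { A, B }  = { B } ∪ { A }
  |family| = 15
Pass 4 adds 1:
  { C, D }  = complement { A, B }
  |family| = 16
Pass 5: stable.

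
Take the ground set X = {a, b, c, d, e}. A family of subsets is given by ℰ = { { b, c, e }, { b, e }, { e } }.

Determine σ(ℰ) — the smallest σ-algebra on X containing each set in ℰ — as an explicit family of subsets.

Begin from { {  }, { e }, { b, e }, { b, c, e }, X } (that is, ℰ plus ∅ and X).
Step 1: 3 new —
  { a, d }  = complement { b, c, e }
  { a, c, d }  = complement { b, e }
  { a, b, c, d }  = complement { e }
  — 8 sets.
Step 2 (3 new):
  { a, d, e }  = { a, d } ∪ { e }
  { a, b, d, e }  = { b, e } ∪ { a, d }
  { a, c, d, e }  = { a, c, d } ∪ { e }
  — 11 sets.
Step 3: +3 →
  { b }  = complement { a, c, d, e }
  { c }  = complement { a, b, d, e }
  { b, c }  = complement { a, d, e }
  — 14 sets.
Step 4. New:
  { c, e }  = { c } ∪ { e }
  { a, b, d }  = { a, d } ∪ { b }
  — 16 sets.
Step 5: stable.

σ(ℰ) = { {  }, { b }, { c }, { e }, { a, d }, { b, c }, { b, e }, { c, e }, { a, b, d }, { a, c, d }, { a, d, e }, { b, c, e }, { a, b, c, d }, { a, b, d, e }, { a, c, d, e }, X }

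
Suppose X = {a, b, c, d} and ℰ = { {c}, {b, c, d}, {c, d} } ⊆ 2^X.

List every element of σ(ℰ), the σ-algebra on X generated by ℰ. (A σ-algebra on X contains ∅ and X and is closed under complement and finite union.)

Answer: σ(ℰ) = { {}, {a}, {b}, {c}, {d}, {a, b}, {a, c}, {a, d}, {b, c}, {b, d}, {c, d}, {a, b, c}, {a, b, d}, {a, c, d}, {b, c, d}, X }

Working:
Initial family (5 sets): { {}, {c}, {c, d}, {b, c, d}, X }.
Pass 1: +3 →
  {a}  = ᶜ of {b, c, d}
  {a, b}  = ᶜ of {c, d}
  {a, b, d}  = ᶜ of {c}
  |family| = 8
Pass 2 (3 new):
  {a, c}  = {c} ∪ {a}
  {a, b, c}  = {c} ∪ {a, b}
  {a, c, d}  = {c, d} ∪ {a}
  |family| = 11
Pass 3. New:
  {b}  = ᶜ of {a, c, d}
  {d}  = ᶜ of {a, b, c}
  {b, d}  = ᶜ of {a, c}
  |family| = 14
Pass 4 (2 new):
  {a, d}  = {d} ∪ {a}
  {b, c}  = {c} ∪ {b}
  |family| = 16
Pass 5 adds nothing — fixpoint reached.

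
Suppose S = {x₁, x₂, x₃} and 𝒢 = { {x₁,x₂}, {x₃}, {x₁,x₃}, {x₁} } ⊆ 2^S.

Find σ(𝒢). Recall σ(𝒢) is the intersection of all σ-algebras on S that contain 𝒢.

σ(𝒢) (8 sets): { {}, {x₁}, {x₂}, {x₃}, {x₁,x₂}, {x₁,x₃}, {x₂,x₃}, S }

Check:
Begin from { {}, {x₁}, {x₃}, {x₁,x₂}, {x₁,x₃}, S } (that is, 𝒢 plus ∅ and S).
Round 1. New:
  {x₂}  = ᶜ of {x₁,x₃}
  {x₂,x₃}  = ᶜ of {x₁}
  |family| = 8
Round 2 adds nothing — fixpoint reached.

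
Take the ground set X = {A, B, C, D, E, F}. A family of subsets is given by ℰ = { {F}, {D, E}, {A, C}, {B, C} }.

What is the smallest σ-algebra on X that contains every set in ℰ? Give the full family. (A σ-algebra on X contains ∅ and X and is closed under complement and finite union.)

Seed the family with ℰ together with ∅ and X: { ∅, {F}, {A, C}, {B, C}, {D, E}, X }.
Iteration 1: 10 new —
  {A, B, C}  = {B, C} ∪ {A, C}
  {A, C, F}  = {A, C} ∪ {F}
  {B, C, F}  = {B, C} ∪ {F}
  {D, E, F}  = {D, E} ∪ {F}
  {A, B, C, F}  = X∖{D, E}
  {A, C, D, E}  = {D, E} ∪ {A, C}
  {A, D, E, F}  = X∖{B, C}
  {B, C, D, E}  = {D, E} ∪ {B, C}
  {B, D, E, F}  = X∖{A, C}
  {A, B, C, D, E}  = X∖{F}
Iteration 2 adds 7:
  {A, F}  = X∖{B, C, D, E}
  {B, F}  = X∖{A, C, D, E}
  {A, D, E}  = X∖{B, C, F}
  {B, D, E}  = X∖{A, C, F}
  {A, B, D, E, F}  = {A, D, E, F} ∪ {B, D, E, F}
  {A, C, D, E, F}  = {A, C, F} ∪ {A, D, E, F}
  {B, C, D, E, F}  = {B, C, F} ∪ {B, C, D, E}
Iteration 3 (5 new):
  {A}  = X∖{B, C, D, E, F}
  {B}  = X∖{A, C, D, E, F}
  {C}  = X∖{A, B, D, E, F}
  {A, B, F}  = {A, F} ∪ {B, F}
  {A, B, D, E}  = {A, D, E} ∪ {B, D, E}
Iteration 4. New:
  {A, B}  = {B} ∪ {A}
  {C, F}  = X∖{A, B, D, E}
  {C, D, E}  = X∖{A, B, F}
  {C, D, E, F}  = {C} ∪ {D, E, F}
Iteration 5: stable.

Hence σ(ℰ) has 32 members: { ∅, {A}, {B}, {C}, {F}, {A, B}, {A, C}, {A, F}, {B, C}, {B, F}, {C, F}, {D, E}, {A, B, C}, {A, B, F}, {A, C, F}, {A, D, E}, {B, C, F}, {B, D, E}, {C, D, E}, {D, E, F}, {A, B, C, F}, {A, B, D, E}, {A, C, D, E}, {A, D, E, F}, {B, C, D, E}, {B, D, E, F}, {C, D, E, F}, {A, B, C, D, E}, {A, B, D, E, F}, {A, C, D, E, F}, {B, C, D, E, F}, X }.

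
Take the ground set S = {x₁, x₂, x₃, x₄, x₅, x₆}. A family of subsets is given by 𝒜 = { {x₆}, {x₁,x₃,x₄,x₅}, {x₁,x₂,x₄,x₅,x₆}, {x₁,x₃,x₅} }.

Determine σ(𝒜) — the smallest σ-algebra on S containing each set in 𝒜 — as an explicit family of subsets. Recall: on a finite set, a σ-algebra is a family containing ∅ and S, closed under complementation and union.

Initial family (6 sets): { ∅, {x₆}, {x₁,x₃,x₅}, {x₁,x₃,x₄,x₅}, {x₁,x₂,x₄,x₅,x₆}, S }.
Iteration 1: 6 new —
  {x₃}  = ᶜ of {x₁,x₂,x₄,x₅,x₆}
  {x₂,x₆}  = ᶜ of {x₁,x₃,x₄,x₅}
  {x₂,x₄,x₆}  = ᶜ of {x₁,x₃,x₅}
  {x₁,x₃,x₅,x₆}  = {x₁,x₃,x₅} ∪ {x₆}
  {x₁,x₂,x₃,x₄,x₅}  = ᶜ of {x₆}
  {x₁,x₃,x₄,x₅,x₆}  = {x₁,x₃,x₄,x₅} ∪ {x₆}
  (now 12)
Iteration 2. New:
  {x₂}  = ᶜ of {x₁,x₃,x₄,x₅,x₆}
  {x₂,x₄}  = ᶜ of {x₁,x₃,x₅,x₆}
  {x₃,x₆}  = {x₆} ∪ {x₃}
  {x₂,x₃,x₆}  = {x₂,x₆} ∪ {x₃}
  {x₂,x₃,x₄,x₆}  = {x₂,x₄,x₆} ∪ {x₃}
  {x₁,x₂,x₃,x₅,x₆}  = {x₁,x₃,x₅,x₆} ∪ {x₂,x₆}
  (now 18)
Iteration 3: +7 →
  {x₄}  = ᶜ of {x₁,x₂,x₃,x₅,x₆}
  {x₁,x₅}  = ᶜ of {x₂,x₃,x₄,x₆}
  {x₂,x₃}  = {x₃} ∪ {x₂}
  {x₁,x₄,x₅}  = ᶜ of {x₂,x₃,x₆}
  {x₂,x₃,x₄}  = {x₃} ∪ {x₂,x₄}
  {x₁,x₂,x₃,x₅}  = {x₁,x₃,x₅} ∪ {x₂}
  {x₁,x₂,x₄,x₅}  = ᶜ of {x₃,x₆}
  (now 25)
Iteration 4. New:
  {x₃,x₄}  = {x₃} ∪ {x₄}
  {x₄,x₆}  = ᶜ of {x₁,x₂,x₃,x₅}
  {x₁,x₂,x₅}  = {x₂} ∪ {x₁,x₅}
  {x₁,x₅,x₆}  = ᶜ of {x₂,x₃,x₄}
  {x₃,x₄,x₆}  = {x₃,x₆} ∪ {x₄}
  {x₁,x₂,x₅,x₆}  = {x₂,x₆} ∪ {x₁,x₅}
  {x₁,x₄,x₅,x₆}  = ᶜ of {x₂,x₃}
  (now 32)
After Iteration 5 the family is unchanged; done.

|σ(𝒜)| = 32.  σ(𝒜) = { ∅, {x₂}, {x₃}, {x₄}, {x₆}, {x₁,x₅}, {x₂,x₃}, {x₂,x₄}, {x₂,x₆}, {x₃,x₄}, {x₃,x₆}, {x₄,x₆}, {x₁,x₂,x₅}, {x₁,x₃,x₅}, {x₁,x₄,x₅}, {x₁,x₅,x₆}, {x₂,x₃,x₄}, {x₂,x₃,x₆}, {x₂,x₄,x₆}, {x₃,x₄,x₆}, {x₁,x₂,x₃,x₅}, {x₁,x₂,x₄,x₅}, {x₁,x₂,x₅,x₆}, {x₁,x₃,x₄,x₅}, {x₁,x₃,x₅,x₆}, {x₁,x₄,x₅,x₆}, {x₂,x₃,x₄,x₆}, {x₁,x₂,x₃,x₄,x₅}, {x₁,x₂,x₃,x₅,x₆}, {x₁,x₂,x₄,x₅,x₆}, {x₁,x₃,x₄,x₅,x₆}, S }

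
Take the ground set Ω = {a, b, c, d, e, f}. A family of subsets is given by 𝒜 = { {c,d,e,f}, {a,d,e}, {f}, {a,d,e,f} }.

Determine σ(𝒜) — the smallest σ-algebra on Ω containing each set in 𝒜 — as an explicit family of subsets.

Take S₀ = 𝒜 ∪ {∅, Ω} = { ∅, {f}, {a,d,e}, {a,d,e,f}, {c,d,e,f}, Ω }.
Step 1: 5 new —
  {a,b}  = Ω∖{c,d,e,f}
  {b,c}  = Ω∖{a,d,e,f}
  {b,c,f}  = Ω∖{a,d,e}
  {a,b,c,d,e}  = Ω∖{f}
  {a,c,d,e,f}  = {a,d,e} ∪ {c,d,e,f}
  [11 total]
Step 2 (7 new):
  {b}  = Ω∖{a,c,d,e,f}
  {a,b,c}  = {a,b} ∪ {b,c}
  {a,b,f}  = {a,b} ∪ {f}
  {a,b,c,f}  = {a,b} ∪ {b,c,f}
  {a,b,d,e}  = {a,d,e} ∪ {a,b}
  {a,b,d,e,f}  = {a,b} ∪ {a,d,e,f}
  {b,c,d,e,f}  = {c,d,e,f} ∪ {b,c,f}
  [18 total]
Step 3: 7 new —
  {a}  = Ω∖{b,c,d,e,f}
  {c}  = Ω∖{a,b,d,e,f}
  {b,f}  = {b} ∪ {f}
  {c,f}  = Ω∖{a,b,d,e}
  {d,e}  = Ω∖{a,b,c,f}
  {c,d,e}  = Ω∖{a,b,f}
  {d,e,f}  = Ω∖{a,b,c}
  [25 total]
Step 4 adds 7:
  {a,c}  = {c} ∪ {a}
  {a,f}  = {f} ∪ {a}
  {a,c,f}  = {c,f} ∪ {a}
  {b,d,e}  = {b} ∪ {d,e}
  {a,c,d,e}  = Ω∖{b,f}
  {b,c,d,e}  = {c,d,e} ∪ {b}
  {b,d,e,f}  = {b} ∪ {d,e,f}
  [32 total]
Step 5 adds nothing — fixpoint reached.

|σ(𝒜)| = 32.  σ(𝒜) = { ∅, {a}, {b}, {c}, {f}, {a,b}, {a,c}, {a,f}, {b,c}, {b,f}, {c,f}, {d,e}, {a,b,c}, {a,b,f}, {a,c,f}, {a,d,e}, {b,c,f}, {b,d,e}, {c,d,e}, {d,e,f}, {a,b,c,f}, {a,b,d,e}, {a,c,d,e}, {a,d,e,f}, {b,c,d,e}, {b,d,e,f}, {c,d,e,f}, {a,b,c,d,e}, {a,b,d,e,f}, {a,c,d,e,f}, {b,c,d,e,f}, Ω }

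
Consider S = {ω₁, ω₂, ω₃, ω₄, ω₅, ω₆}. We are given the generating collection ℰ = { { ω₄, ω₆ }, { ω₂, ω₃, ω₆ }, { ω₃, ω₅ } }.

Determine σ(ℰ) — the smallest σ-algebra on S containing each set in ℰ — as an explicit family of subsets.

σ(ℰ) = { ∅, { ω₁ }, { ω₂ }, { ω₃ }, { ω₄ }, { ω₅ }, { ω₆ }, { ω₁, ω₂ }, { ω₁, ω₃ }, { ω₁, ω₄ }, { ω₁, ω₅ }, { ω₁, ω₆ }, { ω₂, ω₃ }, { ω₂, ω₄ }, { ω₂, ω₅ }, { ω₂, ω₆ }, { ω₃, ω₄ }, { ω₃, ω₅ }, { ω₃, ω₆ }, { ω₄, ω₅ }, { ω₄, ω₆ }, { ω₅, ω₆ }, { ω₁, ω₂, ω₃ }, { ω₁, ω₂, ω₄ }, { ω₁, ω₂, ω₅ }, { ω₁, ω₂, ω₆ }, { ω₁, ω₃, ω₄ }, { ω₁, ω₃, ω₅ }, { ω₁, ω₃, ω₆ }, { ω₁, ω₄, ω₅ }, { ω₁, ω₄, ω₆ }, { ω₁, ω₅, ω₆ }, { ω₂, ω₃, ω₄ }, { ω₂, ω₃, ω₅ }, { ω₂, ω₃, ω₆ }, { ω₂, ω₄, ω₅ }, { ω₂, ω₄, ω₆ }, { ω₂, ω₅, ω₆ }, { ω₃, ω₄, ω₅ }, { ω₃, ω₄, ω₆ }, { ω₃, ω₅, ω₆ }, { ω₄, ω₅, ω₆ }, { ω₁, ω₂, ω₃, ω₄ }, { ω₁, ω₂, ω₃, ω₅ }, { ω₁, ω₂, ω₃, ω₆ }, { ω₁, ω₂, ω₄, ω₅ }, { ω₁, ω₂, ω₄, ω₆ }, { ω₁, ω₂, ω₅, ω₆ }, { ω₁, ω₃, ω₄, ω₅ }, { ω₁, ω₃, ω₄, ω₆ }, { ω₁, ω₃, ω₅, ω₆ }, { ω₁, ω₄, ω₅, ω₆ }, { ω₂, ω₃, ω₄, ω₅ }, { ω₂, ω₃, ω₄, ω₆ }, { ω₂, ω₃, ω₅, ω₆ }, { ω₂, ω₄, ω₅, ω₆ }, { ω₃, ω₄, ω₅, ω₆ }, { ω₁, ω₂, ω₃, ω₄, ω₅ }, { ω₁, ω₂, ω₃, ω₄, ω₆ }, { ω₁, ω₂, ω₃, ω₅, ω₆ }, { ω₁, ω₂, ω₄, ω₅, ω₆ }, { ω₁, ω₃, ω₄, ω₅, ω₆ }, { ω₂, ω₃, ω₄, ω₅, ω₆ }, S }

Trace:
Initial family (5 sets): { ∅, { ω₃, ω₅ }, { ω₄, ω₆ }, { ω₂, ω₃, ω₆ }, S }.
Step 1. New:
  { ω₁, ω₄, ω₅ }  = complement { ω₂, ω₃, ω₆ }
  { ω₁, ω₂, ω₃, ω₅ }  = complement { ω₄, ω₆ }
  { ω₁, ω₂, ω₄, ω₆ }  = complement { ω₃, ω₅ }
  { ω₂, ω₃, ω₄, ω₆ }  = { ω₂, ω₃, ω₆ } ∪ { ω₄, ω₆ }
  { ω₂, ω₃, ω₅, ω₆ }  = { ω₂, ω₃, ω₆ } ∪ { ω₃, ω₅ }
  { ω₃, ω₄, ω₅, ω₆ }  = { ω₃, ω₅ } ∪ { ω₄, ω₆ }
  — 11 sets.
Step 2 adds 11:
  { ω₁, ω₂ }  = complement { ω₃, ω₄, ω₅, ω₆ }
  { ω₁, ω₄ }  = complement { ω₂, ω₃, ω₅, ω₆ }
  { ω₁, ω₅ }  = complement { ω₂, ω₃, ω₄, ω₆ }
  { ω₁, ω₃, ω₄, ω₅ }  = { ω₁, ω₄, ω₅ } ∪ { ω₃, ω₅ }
  { ω₁, ω₄, ω₅, ω₆ }  = { ω₁, ω₄, ω₅ } ∪ { ω₄, ω₆ }
  { ω₁, ω₂, ω₃, ω₄, ω₅ }  = { ω₁, ω₄, ω₅ } ∪ { ω₁, ω₂, ω₃, ω₅ }
  { ω₁, ω₂, ω₃, ω₄, ω₆ }  = { ω₁, ω₂, ω₄, ω₆ } ∪ { ω₂, ω₃, ω₆ }
  { ω₁, ω₂, ω₃, ω₅, ω₆ }  = { ω₂, ω₃, ω₆ } ∪ { ω₁, ω₂, ω₃, ω₅ }
  { ω₁, ω₂, ω₄, ω₅, ω₆ }  = { ω₁, ω₄, ω₅ } ∪ { ω₁, ω₂, ω₄, ω₆ }
  { ω₁, ω₃, ω₄, ω₅, ω₆ }  = { ω₁, ω₄, ω₅ } ∪ { ω₃, ω₄, ω₅, ω₆ }
  { ω₂, ω₃, ω₄, ω₅, ω₆ }  = { ω₃, ω₄, ω₅, ω₆ } ∪ { ω₂, ω₃, ω₆ }
  — 22 sets.
Step 3 (14 new):
  { ω₁ }  = complement { ω₂, ω₃, ω₄, ω₅, ω₆ }
  { ω₂ }  = complement { ω₁, ω₃, ω₄, ω₅, ω₆ }
  { ω₃ }  = complement { ω₁, ω₂, ω₄, ω₅, ω₆ }
  { ω₄ }  = complement { ω₁, ω₂, ω₃, ω₅, ω₆ }
  { ω₅ }  = complement { ω₁, ω₂, ω₃, ω₄, ω₆ }
  { ω₆ }  = complement { ω₁, ω₂, ω₃, ω₄, ω₅ }
  { ω₂, ω₃ }  = complement { ω₁, ω₄, ω₅, ω₆ }
  { ω₂, ω₆ }  = complement { ω₁, ω₃, ω₄, ω₅ }
  { ω₁, ω₂, ω₄ }  = { ω₁, ω₄ } ∪ { ω₁, ω₂ }
  { ω₁, ω₂, ω₅ }  = { ω₁, ω₅ } ∪ { ω₁, ω₂ }
  { ω₁, ω₃, ω₅ }  = { ω₁, ω₅ } ∪ { ω₃, ω₅ }
  { ω₁, ω₄, ω₆ }  = { ω₁, ω₄ } ∪ { ω₄, ω₆ }
  { ω₁, ω₂, ω₃, ω₆ }  = { ω₁, ω₂ } ∪ { ω₂, ω₃, ω₆ }
  { ω₁, ω₂, ω₄, ω₅ }  = { ω₁, ω₄, ω₅ } ∪ { ω₁, ω₂ }
  — 36 sets.
Step 4 adds 24:
  { ω₁, ω₃ }  = { ω₁ } ∪ { ω₃ }
  { ω₁, ω₆ }  = { ω₁ } ∪ { ω₆ }
  { ω₂, ω₄ }  = { ω₂ } ∪ { ω₄ }
  { ω₂, ω₅ }  = { ω₂ } ∪ { ω₅ }
  { ω₃, ω₄ }  = { ω₃ } ∪ { ω₄ }
  { ω₃, ω₆ }  = complement { ω₁, ω₂, ω₄, ω₅ }
  { ω₄, ω₅ }  = complement { ω₁, ω₂, ω₃, ω₆ }
  { ω₅, ω₆ }  = { ω₆ } ∪ { ω₅ }
  { ω₁, ω₂, ω₃ }  = { ω₁, ω₂ } ∪ { ω₃ }
  { ω₁, ω₂, ω₆ }  = { ω₁, ω₂ } ∪ { ω₂, ω₆ }
  { ω₁, ω₃, ω₄ }  = { ω₃ } ∪ { ω₁, ω₄ }
  { ω₁, ω₅, ω₆ }  = { ω₆ } ∪ { ω₁, ω₅ }
  { ω₂, ω₃, ω₄ }  = { ω₂, ω₃ } ∪ { ω₄ }
  { ω₂, ω₃, ω₅ }  = complement { ω₁, ω₄, ω₆ }
  { ω₂, ω₄, ω₆ }  = complement { ω₁, ω₃, ω₅ }
  { ω₂, ω₅, ω₆ }  = { ω₂, ω₆ } ∪ { ω₅ }
  { ω₃, ω₄, ω₅ }  = { ω₃, ω₅ } ∪ { ω₄ }
  { ω₃, ω₄, ω₆ }  = complement { ω₁, ω₂, ω₅ }
  { ω₃, ω₅, ω₆ }  = complement { ω₁, ω₂, ω₄ }
  { ω₄, ω₅, ω₆ }  = { ω₅ } ∪ { ω₄, ω₆ }
  { ω₁, ω₂, ω₃, ω₄ }  = { ω₁, ω₂, ω₄ } ∪ { ω₃ }
  { ω₁, ω₂, ω₅, ω₆ }  = { ω₂, ω₆ } ∪ { ω₁, ω₂, ω₅ }
  { ω₁, ω₃, ω₄, ω₆ }  = { ω₁, ω₄, ω₆ } ∪ { ω₃ }
  { ω₁, ω₃, ω₅, ω₆ }  = { ω₁, ω₃, ω₅ } ∪ { ω₆ }
  — 60 sets.
Step 5 adds 4:
  { ω₁, ω₃, ω₆ }  = { ω₁, ω₆ } ∪ { ω₁, ω₃ }
  { ω₂, ω₄, ω₅ }  = { ω₂, ω₅ } ∪ { ω₄, ω₅ }
  { ω₂, ω₃, ω₄, ω₅ }  = complement { ω₁, ω₆ }
  { ω₂, ω₄, ω₅, ω₆ }  = complement { ω₁, ω₃ }
  — 64 sets.
Step 6: already closed under ᶜ and ∪.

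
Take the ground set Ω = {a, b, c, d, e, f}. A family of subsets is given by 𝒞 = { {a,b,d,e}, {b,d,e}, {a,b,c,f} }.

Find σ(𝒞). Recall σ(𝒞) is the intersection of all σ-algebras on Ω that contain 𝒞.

Begin from { ∅, {b,d,e}, {a,b,c,f}, {a,b,d,e}, Ω } (that is, 𝒞 plus ∅ and Ω).
Iteration 1 (3 new):
  {c,f}  = ᶜ of {a,b,d,e}
  {d,e}  = ᶜ of {a,b,c,f}
  {a,c,f}  = ᶜ of {b,d,e}
  |family| = 8
Iteration 2: +3 →
  {c,d,e,f}  = {c,f} ∪ {d,e}
  {a,c,d,e,f}  = {d,e} ∪ {a,c,f}
  {b,c,d,e,f}  = {c,f} ∪ {b,d,e}
  |family| = 11
Iteration 3 (3 new):
  {a}  = ᶜ of {b,c,d,e,f}
  {b}  = ᶜ of {a,c,d,e,f}
  {a,b}  = ᶜ of {c,d,e,f}
  |family| = 14
Iteration 4 adds 2:
  {a,d,e}  = {d,e} ∪ {a}
  {b,c,f}  = {c,f} ∪ {b}
  |family| = 16
Iteration 5: no new sets; the family is a σ-algebra.

Therefore σ(𝒞) = { ∅, {a}, {b}, {a,b}, {c,f}, {d,e}, {a,c,f}, {a,d,e}, {b,c,f}, {b,d,e}, {a,b,c,f}, {a,b,d,e}, {c,d,e,f}, {a,c,d,e,f}, {b,c,d,e,f}, Ω } (|σ(𝒞)| = 16).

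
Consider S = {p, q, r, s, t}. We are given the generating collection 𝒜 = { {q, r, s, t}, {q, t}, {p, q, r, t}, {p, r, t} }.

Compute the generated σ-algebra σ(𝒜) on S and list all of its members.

|σ(𝒜)| = 32.  σ(𝒜) = { ∅, {p}, {q}, {r}, {s}, {t}, {p, q}, {p, r}, {p, s}, {p, t}, {q, r}, {q, s}, {q, t}, {r, s}, {r, t}, {s, t}, {p, q, r}, {p, q, s}, {p, q, t}, {p, r, s}, {p, r, t}, {p, s, t}, {q, r, s}, {q, r, t}, {q, s, t}, {r, s, t}, {p, q, r, s}, {p, q, r, t}, {p, q, s, t}, {p, r, s, t}, {q, r, s, t}, S }

Trace:
Take S₀ = 𝒜 ∪ {∅, S} = { ∅, {q, t}, {p, r, t}, {p, q, r, t}, {q, r, s, t}, S }.
Round 1. New:
  {p}  = S∖{q, r, s, t}
  {s}  = S∖{p, q, r, t}
  {q, s}  = S∖{p, r, t}
  {p, r, s}  = S∖{q, t}
  [10 total]
Round 2 adds 6:
  {p, s}  = {s} ∪ {p}
  {p, q, s}  = {q, s} ∪ {p}
  {p, q, t}  = {q, t} ∪ {p}
  {q, s, t}  = {q, t} ∪ {s}
  {p, q, r, s}  = {p, r, s} ∪ {q, s}
  {p, r, s, t}  = {p, r, t} ∪ {p, r, s}
  [16 total]
Round 3 (7 new):
  {q}  = S∖{p, r, s, t}
  {t}  = S∖{p, q, r, s}
  {p, r}  = S∖{q, s, t}
  {r, s}  = S∖{p, q, t}
  {r, t}  = S∖{p, q, s}
  {q, r, t}  = S∖{p, s}
  {p, q, s, t}  = {q, t} ∪ {p, q, s}
  [23 total]
Round 4. New:
  {r}  = S∖{p, q, s, t}
  {p, q}  = {q} ∪ {p}
  {p, t}  = {t} ∪ {p}
  {s, t}  = {t} ∪ {s}
  {p, q, r}  = {q} ∪ {p, r}
  {p, s, t}  = {t} ∪ {p, s}
  {q, r, s}  = {r, s} ∪ {q}
  {r, s, t}  = {r, s} ∪ {t}
  [31 total]
Round 5: 1 new —
  {q, r}  = S∖{p, s, t}
  [32 total]
After Round 6 the family is unchanged; done.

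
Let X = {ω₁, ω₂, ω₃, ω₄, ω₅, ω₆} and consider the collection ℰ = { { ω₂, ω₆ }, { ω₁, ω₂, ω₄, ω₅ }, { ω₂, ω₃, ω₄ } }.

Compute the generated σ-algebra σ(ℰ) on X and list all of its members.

Answer: σ(ℰ) = { {  }, { ω₂ }, { ω₃ }, { ω₄ }, { ω₆ }, { ω₁, ω₅ }, { ω₂, ω₃ }, { ω₂, ω₄ }, { ω₂, ω₆ }, { ω₃, ω₄ }, { ω₃, ω₆ }, { ω₄, ω₆ }, { ω₁, ω₂, ω₅ }, { ω₁, ω₃, ω₅ }, { ω₁, ω₄, ω₅ }, { ω₁, ω₅, ω₆ }, { ω₂, ω₃, ω₄ }, { ω₂, ω₃, ω₆ }, { ω₂, ω₄, ω₆ }, { ω₃, ω₄, ω₆ }, { ω₁, ω₂, ω₃, ω₅ }, { ω₁, ω₂, ω₄, ω₅ }, { ω₁, ω₂, ω₅, ω₆ }, { ω₁, ω₃, ω₄, ω₅ }, { ω₁, ω₃, ω₅, ω₆ }, { ω₁, ω₄, ω₅, ω₆ }, { ω₂, ω₃, ω₄, ω₆ }, { ω₁, ω₂, ω₃, ω₄, ω₅ }, { ω₁, ω₂, ω₃, ω₅, ω₆ }, { ω₁, ω₂, ω₄, ω₅, ω₆ }, { ω₁, ω₃, ω₄, ω₅, ω₆ }, X }

Derivation:
Begin from { {  }, { ω₂, ω₆ }, { ω₂, ω₃, ω₄ }, { ω₁, ω₂, ω₄, ω₅ }, X } (that is, ℰ plus ∅ and X).
Iteration 1: 6 new —
  { ω₃, ω₆ }  = X∖{ ω₁, ω₂, ω₄, ω₅ }
  { ω₁, ω₅, ω₆ }  = X∖{ ω₂, ω₃, ω₄ }
  { ω₁, ω₃, ω₄, ω₅ }  = X∖{ ω₂, ω₆ }
  { ω₂, ω₃, ω₄, ω₆ }  = { ω₂, ω₃, ω₄ } ∪ { ω₂, ω₆ }
  { ω₁, ω₂, ω₃, ω₄, ω₅ }  = { ω₂, ω₃, ω₄ } ∪ { ω₁, ω₂, ω₄, ω₅ }
  { ω₁, ω₂, ω₄, ω₅, ω₆ }  = { ω₂, ω₆ } ∪ { ω₁, ω₂, ω₄, ω₅ }
  (now 11)
Iteration 2 adds 7:
  { ω₃ }  = X∖{ ω₁, ω₂, ω₄, ω₅, ω₆ }
  { ω₆ }  = X∖{ ω₁, ω₂, ω₃, ω₄, ω₅ }
  { ω₁, ω₅ }  = X∖{ ω₂, ω₃, ω₄, ω₆ }
  { ω₂, ω₃, ω₆ }  = { ω₂, ω₆ } ∪ { ω₃, ω₆ }
  { ω₁, ω₂, ω₅, ω₆ }  = { ω₂, ω₆ } ∪ { ω₁, ω₅, ω₆ }
  { ω₁, ω₃, ω₅, ω₆ }  = { ω₁, ω₅, ω₆ } ∪ { ω₃, ω₆ }
  { ω₁, ω₃, ω₄, ω₅, ω₆ }  = { ω₁, ω₅, ω₆ } ∪ { ω₁, ω₃, ω₄, ω₅ }
  (now 18)
Iteration 3 (6 new):
  { ω₂ }  = X∖{ ω₁, ω₃, ω₄, ω₅, ω₆ }
  { ω₂, ω₄ }  = X∖{ ω₁, ω₃, ω₅, ω₆ }
  { ω₃, ω₄ }  = X∖{ ω₁, ω₂, ω₅, ω₆ }
  { ω₁, ω₃, ω₅ }  = { ω₃ } ∪ { ω₁, ω₅ }
  { ω₁, ω₄, ω₅ }  = X∖{ ω₂, ω₃, ω₆ }
  { ω₁, ω₂, ω₃, ω₅, ω₆ }  = { ω₁, ω₃, ω₅, ω₆ } ∪ { ω₂, ω₃, ω₆ }
  (now 24)
Iteration 4: +7 →
  { ω₄ }  = X∖{ ω₁, ω₂, ω₃, ω₅, ω₆ }
  { ω₂, ω₃ }  = { ω₂ } ∪ { ω₃ }
  { ω₁, ω₂, ω₅ }  = { ω₂ } ∪ { ω₁, ω₅ }
  { ω₂, ω₄, ω₆ }  = X∖{ ω₁, ω₃, ω₅ }
  { ω₃, ω₄, ω₆ }  = { ω₃, ω₄ } ∪ { ω₆ }
  { ω₁, ω₂, ω₃, ω₅ }  = { ω₁, ω₃, ω₅ } ∪ { ω₂ }
  { ω₁, ω₄, ω₅, ω₆ }  = { ω₁, ω₄, ω₅ } ∪ { ω₆ }
  (now 31)
Iteration 5: 1 new —
  { ω₄, ω₆ }  = X∖{ ω₁, ω₂, ω₃, ω₅ }
  (now 32)
Iteration 6: no new sets; the family is a σ-algebra.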